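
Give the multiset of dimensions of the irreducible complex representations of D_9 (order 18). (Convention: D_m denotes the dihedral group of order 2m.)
Dimensions: 1, 1, 2, 2, 2, 2

Why: There are 6 irreducibles (= number of conjugacy classes). Their dimensions d_i satisfy sum d_i^2 = |G| = 18: 1 + 1 + 4 + 4 + 4 + 4 = 18.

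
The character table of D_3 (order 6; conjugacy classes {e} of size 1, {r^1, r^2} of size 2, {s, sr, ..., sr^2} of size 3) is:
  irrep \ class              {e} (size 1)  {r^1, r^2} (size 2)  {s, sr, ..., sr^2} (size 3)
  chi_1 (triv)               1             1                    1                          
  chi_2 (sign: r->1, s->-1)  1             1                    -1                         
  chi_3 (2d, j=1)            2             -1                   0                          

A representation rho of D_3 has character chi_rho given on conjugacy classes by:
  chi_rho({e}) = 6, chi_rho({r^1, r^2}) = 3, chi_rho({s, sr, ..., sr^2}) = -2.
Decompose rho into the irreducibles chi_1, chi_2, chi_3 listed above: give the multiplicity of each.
Multiplicities: chi_1: 1, chi_2: 3, chi_3: 1.

Proof sketch: Use <chi_rho, chi> = (1/|G|) sum_C |C| * chi_rho(C) * conj(chi(C)) with |G| = 6 for each irreducible chi in the table:
  <chi_rho, chi_1> = (1/6)[1*(6)*conj(1) + 2*(3)*conj(1) + 3*(-2)*conj(1)]
      = (1/6)[(6) + (6) + (-6)] = 6/6 = 1
  <chi_rho, chi_2> = (1/6)[1*(6)*conj(1) + 2*(3)*conj(1) + 3*(-2)*conj(-1)]
      = (1/6)[(6) + (6) + (6)] = 18/6 = 3
  <chi_rho, chi_3> = (1/6)[1*(6)*conj(2) + 2*(3)*conj(-1) + 3*(-2)*conj(0)]
      = (1/6)[(12) + (-6) + (0)] = 6/6 = 1
Dimension check: dim(rho) = sum (mult * dim) = 1*1 + 3*1 + 1*2 = 6 = chi_rho(e) = 6.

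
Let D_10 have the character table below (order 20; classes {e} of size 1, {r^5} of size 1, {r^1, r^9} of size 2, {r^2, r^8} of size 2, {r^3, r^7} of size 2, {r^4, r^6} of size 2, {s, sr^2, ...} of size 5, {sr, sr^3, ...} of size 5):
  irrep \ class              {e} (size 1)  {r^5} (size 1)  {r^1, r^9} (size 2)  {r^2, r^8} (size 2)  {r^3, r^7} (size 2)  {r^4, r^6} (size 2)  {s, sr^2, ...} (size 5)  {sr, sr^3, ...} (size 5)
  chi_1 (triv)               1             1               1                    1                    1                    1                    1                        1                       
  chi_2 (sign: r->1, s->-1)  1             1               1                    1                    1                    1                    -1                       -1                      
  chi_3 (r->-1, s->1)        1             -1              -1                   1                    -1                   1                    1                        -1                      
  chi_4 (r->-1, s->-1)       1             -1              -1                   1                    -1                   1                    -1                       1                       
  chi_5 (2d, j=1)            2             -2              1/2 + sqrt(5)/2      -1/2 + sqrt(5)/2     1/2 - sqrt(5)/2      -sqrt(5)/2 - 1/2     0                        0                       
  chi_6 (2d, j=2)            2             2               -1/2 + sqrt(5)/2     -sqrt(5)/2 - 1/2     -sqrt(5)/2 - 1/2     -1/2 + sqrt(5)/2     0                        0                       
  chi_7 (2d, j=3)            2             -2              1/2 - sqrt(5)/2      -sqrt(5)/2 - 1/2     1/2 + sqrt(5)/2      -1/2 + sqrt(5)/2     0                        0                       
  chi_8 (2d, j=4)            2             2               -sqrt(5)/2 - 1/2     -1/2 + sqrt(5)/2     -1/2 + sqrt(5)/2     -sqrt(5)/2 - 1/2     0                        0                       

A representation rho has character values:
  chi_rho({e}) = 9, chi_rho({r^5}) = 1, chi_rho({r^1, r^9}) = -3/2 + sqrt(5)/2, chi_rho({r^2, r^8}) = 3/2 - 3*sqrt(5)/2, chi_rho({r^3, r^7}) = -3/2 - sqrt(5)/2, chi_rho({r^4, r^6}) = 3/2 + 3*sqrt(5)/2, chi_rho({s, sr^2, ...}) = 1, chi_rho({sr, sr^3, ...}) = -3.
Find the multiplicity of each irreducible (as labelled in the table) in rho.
Multiplicities: chi_1: 0, chi_2: 1, chi_3: 2, chi_4: 0, chi_5: 0, chi_6: 2, chi_7: 1, chi_8: 0.

Argument: Use <chi_rho, chi> = (1/|G|) sum_C |C| * chi_rho(C) * conj(chi(C)) with |G| = 20 for each irreducible chi in the table:
  <chi_rho, chi_1> = (1/20)[1*(9)*conj(1) + 1*(1)*conj(1) + 2*(-3/2 + sqrt(5)/2)*conj(1) + 2*(3/2 - 3*sqrt(5)/2)*conj(1) + 2*(-3/2 - sqrt(5)/2)*conj(1) + 2*(3/2 + 3*sqrt(5)/2)*conj(1) + 5*(1)*conj(1) + 5*(-3)*conj(1)]
      = (1/20)[(9) + (1) + (-3 + sqrt(5)) + (3 - 3*sqrt(5)) + (-3 - sqrt(5)) + (3 + 3*sqrt(5)) + (5) + (-15)] = 0/20 = 0
  <chi_rho, chi_2> = (1/20)[1*(9)*conj(1) + 1*(1)*conj(1) + 2*(-3/2 + sqrt(5)/2)*conj(1) + 2*(3/2 - 3*sqrt(5)/2)*conj(1) + 2*(-3/2 - sqrt(5)/2)*conj(1) + 2*(3/2 + 3*sqrt(5)/2)*conj(1) + 5*(1)*conj(-1) + 5*(-3)*conj(-1)]
      = (1/20)[(9) + (1) + (-3 + sqrt(5)) + (3 - 3*sqrt(5)) + (-3 - sqrt(5)) + (3 + 3*sqrt(5)) + (-5) + (15)] = 20/20 = 1
  <chi_rho, chi_3> = (1/20)[1*(9)*conj(1) + 1*(1)*conj(-1) + 2*(-3/2 + sqrt(5)/2)*conj(-1) + 2*(3/2 - 3*sqrt(5)/2)*conj(1) + 2*(-3/2 - sqrt(5)/2)*conj(-1) + 2*(3/2 + 3*sqrt(5)/2)*conj(1) + 5*(1)*conj(1) + 5*(-3)*conj(-1)]
      = (1/20)[(9) + (-1) + (3 - sqrt(5)) + (3 - 3*sqrt(5)) + (sqrt(5) + 3) + (3 + 3*sqrt(5)) + (5) + (15)] = 40/20 = 2
  <chi_rho, chi_4> = (1/20)[1*(9)*conj(1) + 1*(1)*conj(-1) + 2*(-3/2 + sqrt(5)/2)*conj(-1) + 2*(3/2 - 3*sqrt(5)/2)*conj(1) + 2*(-3/2 - sqrt(5)/2)*conj(-1) + 2*(3/2 + 3*sqrt(5)/2)*conj(1) + 5*(1)*conj(-1) + 5*(-3)*conj(1)]
      = (1/20)[(9) + (-1) + (3 - sqrt(5)) + (3 - 3*sqrt(5)) + (sqrt(5) + 3) + (3 + 3*sqrt(5)) + (-5) + (-15)] = 0/20 = 0
  <chi_rho, chi_5> = (1/20)[1*(9)*conj(2) + 1*(1)*conj(-2) + 2*(-3/2 + sqrt(5)/2)*conj(1/2 + sqrt(5)/2) + 2*(3/2 - 3*sqrt(5)/2)*conj(-1/2 + sqrt(5)/2) + 2*(-3/2 - sqrt(5)/2)*conj(1/2 - sqrt(5)/2) + 2*(3/2 + 3*sqrt(5)/2)*conj(-sqrt(5)/2 - 1/2) + 5*(1)*conj(0) + 5*(-3)*conj(0)]
      = (1/20)[(18) + (-2) + (1 - sqrt(5)) + (-9 + 3*sqrt(5)) + (1 + sqrt(5)) + (-9 - 3*sqrt(5)) + (0) + (0)] = 0/20 = 0
  <chi_rho, chi_6> = (1/20)[1*(9)*conj(2) + 1*(1)*conj(2) + 2*(-3/2 + sqrt(5)/2)*conj(-1/2 + sqrt(5)/2) + 2*(3/2 - 3*sqrt(5)/2)*conj(-sqrt(5)/2 - 1/2) + 2*(-3/2 - sqrt(5)/2)*conj(-sqrt(5)/2 - 1/2) + 2*(3/2 + 3*sqrt(5)/2)*conj(-1/2 + sqrt(5)/2) + 5*(1)*conj(0) + 5*(-3)*conj(0)]
      = (1/20)[(18) + (2) + (4 - 2*sqrt(5)) + (6) + (4 + 2*sqrt(5)) + (6) + (0) + (0)] = 40/20 = 2
  <chi_rho, chi_7> = (1/20)[1*(9)*conj(2) + 1*(1)*conj(-2) + 2*(-3/2 + sqrt(5)/2)*conj(1/2 - sqrt(5)/2) + 2*(3/2 - 3*sqrt(5)/2)*conj(-sqrt(5)/2 - 1/2) + 2*(-3/2 - sqrt(5)/2)*conj(1/2 + sqrt(5)/2) + 2*(3/2 + 3*sqrt(5)/2)*conj(-1/2 + sqrt(5)/2) + 5*(1)*conj(0) + 5*(-3)*conj(0)]
      = (1/20)[(18) + (-2) + (-4 + 2*sqrt(5)) + (6) + (-2*sqrt(5) - 4) + (6) + (0) + (0)] = 20/20 = 1
  <chi_rho, chi_8> = (1/20)[1*(9)*conj(2) + 1*(1)*conj(2) + 2*(-3/2 + sqrt(5)/2)*conj(-sqrt(5)/2 - 1/2) + 2*(3/2 - 3*sqrt(5)/2)*conj(-1/2 + sqrt(5)/2) + 2*(-3/2 - sqrt(5)/2)*conj(-1/2 + sqrt(5)/2) + 2*(3/2 + 3*sqrt(5)/2)*conj(-sqrt(5)/2 - 1/2) + 5*(1)*conj(0) + 5*(-3)*conj(0)]
      = (1/20)[(18) + (2) + (-1 + sqrt(5)) + (-9 + 3*sqrt(5)) + (-sqrt(5) - 1) + (-9 - 3*sqrt(5)) + (0) + (0)] = 0/20 = 0
Dimension check: dim(rho) = sum (mult * dim) = 0*1 + 1*1 + 2*1 + 0*1 + 0*2 + 2*2 + 1*2 + 0*2 = 9 = chi_rho(e) = 9.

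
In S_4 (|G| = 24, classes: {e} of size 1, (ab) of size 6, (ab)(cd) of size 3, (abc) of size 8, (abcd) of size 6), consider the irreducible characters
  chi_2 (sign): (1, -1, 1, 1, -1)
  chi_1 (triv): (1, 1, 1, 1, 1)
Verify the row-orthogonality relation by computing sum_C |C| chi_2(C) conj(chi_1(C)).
Sum = 0; so <chi_2, chi_1> = 0 (distinct irreducibles are orthogonal).

Compute term by term over conjugacy classes (|C| * chi_2(C) * conj(chi_1(C))):
  1*(1)*conj(1) + 6*(-1)*conj(1) + 3*(1)*conj(1) + 8*(1)*conj(1) + 6*(-1)*conj(1)
  = (1) + (-6) + (3) + (8) + (-6)
  = 0.
Dividing by |G| = 24 gives 0/24 = 0, matching the row-orthogonality relation <chi_2, chi_1> = [chi_2 = chi_1].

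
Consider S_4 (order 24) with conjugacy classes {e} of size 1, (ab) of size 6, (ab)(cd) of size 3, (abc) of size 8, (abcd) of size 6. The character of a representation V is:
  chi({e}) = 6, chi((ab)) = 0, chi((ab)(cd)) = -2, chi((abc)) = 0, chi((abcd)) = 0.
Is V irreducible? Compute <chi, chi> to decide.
Not irreducible (reducible): <chi, chi> = 2 > 1.

Explanation: <chi, chi> = (1/|G|) sum_C |C| * |chi(C)|^2 = (1/24)[1*|6|^2 + 6*|0|^2 + 3*|-2|^2 + 8*|0|^2 + 6*|0|^2]
  = (1/24)[(36) + (0) + (12) + (0) + (0)] = 48/24 = 2.
A character is irreducible iff <chi, chi> = 1, so this representation is reducible.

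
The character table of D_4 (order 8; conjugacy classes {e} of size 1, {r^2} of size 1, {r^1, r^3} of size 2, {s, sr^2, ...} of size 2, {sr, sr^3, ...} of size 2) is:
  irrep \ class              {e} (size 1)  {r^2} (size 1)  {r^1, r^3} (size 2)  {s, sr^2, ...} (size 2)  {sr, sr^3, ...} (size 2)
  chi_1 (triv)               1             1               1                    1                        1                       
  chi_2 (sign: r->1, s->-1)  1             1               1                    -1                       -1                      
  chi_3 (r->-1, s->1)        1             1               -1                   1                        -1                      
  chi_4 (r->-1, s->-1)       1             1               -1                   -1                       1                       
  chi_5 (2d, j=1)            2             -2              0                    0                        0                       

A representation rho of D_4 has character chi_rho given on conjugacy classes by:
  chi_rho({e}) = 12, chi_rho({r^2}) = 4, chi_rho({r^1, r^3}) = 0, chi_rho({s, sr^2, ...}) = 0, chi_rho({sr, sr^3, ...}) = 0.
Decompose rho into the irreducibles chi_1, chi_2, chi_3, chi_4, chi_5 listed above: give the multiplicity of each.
Multiplicities: chi_1: 2, chi_2: 2, chi_3: 2, chi_4: 2, chi_5: 2.

Justification: Use <chi_rho, chi> = (1/|G|) sum_C |C| * chi_rho(C) * conj(chi(C)) with |G| = 8 for each irreducible chi in the table:
  <chi_rho, chi_1> = (1/8)[1*(12)*conj(1) + 1*(4)*conj(1) + 2*(0)*conj(1) + 2*(0)*conj(1) + 2*(0)*conj(1)]
      = (1/8)[(12) + (4) + (0) + (0) + (0)] = 16/8 = 2
  <chi_rho, chi_2> = (1/8)[1*(12)*conj(1) + 1*(4)*conj(1) + 2*(0)*conj(1) + 2*(0)*conj(-1) + 2*(0)*conj(-1)]
      = (1/8)[(12) + (4) + (0) + (0) + (0)] = 16/8 = 2
  <chi_rho, chi_3> = (1/8)[1*(12)*conj(1) + 1*(4)*conj(1) + 2*(0)*conj(-1) + 2*(0)*conj(1) + 2*(0)*conj(-1)]
      = (1/8)[(12) + (4) + (0) + (0) + (0)] = 16/8 = 2
  <chi_rho, chi_4> = (1/8)[1*(12)*conj(1) + 1*(4)*conj(1) + 2*(0)*conj(-1) + 2*(0)*conj(-1) + 2*(0)*conj(1)]
      = (1/8)[(12) + (4) + (0) + (0) + (0)] = 16/8 = 2
  <chi_rho, chi_5> = (1/8)[1*(12)*conj(2) + 1*(4)*conj(-2) + 2*(0)*conj(0) + 2*(0)*conj(0) + 2*(0)*conj(0)]
      = (1/8)[(24) + (-8) + (0) + (0) + (0)] = 16/8 = 2
Dimension check: dim(rho) = sum (mult * dim) = 2*1 + 2*1 + 2*1 + 2*1 + 2*2 = 12 = chi_rho(e) = 12.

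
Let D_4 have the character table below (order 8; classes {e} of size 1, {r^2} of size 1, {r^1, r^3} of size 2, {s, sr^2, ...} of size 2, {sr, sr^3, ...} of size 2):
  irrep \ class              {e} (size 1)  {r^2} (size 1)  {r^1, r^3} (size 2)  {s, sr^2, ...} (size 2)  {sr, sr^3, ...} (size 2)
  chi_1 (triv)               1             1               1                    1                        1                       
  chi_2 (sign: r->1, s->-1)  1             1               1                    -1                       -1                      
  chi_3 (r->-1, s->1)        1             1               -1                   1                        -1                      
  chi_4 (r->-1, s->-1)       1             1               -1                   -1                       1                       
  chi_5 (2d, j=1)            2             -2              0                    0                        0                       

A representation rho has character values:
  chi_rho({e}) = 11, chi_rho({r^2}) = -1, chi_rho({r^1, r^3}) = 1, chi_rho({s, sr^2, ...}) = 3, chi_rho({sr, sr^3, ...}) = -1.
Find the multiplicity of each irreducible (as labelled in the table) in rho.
Multiplicities: chi_1: 2, chi_2: 1, chi_3: 2, chi_4: 0, chi_5: 3.

Reasoning: Use <chi_rho, chi> = (1/|G|) sum_C |C| * chi_rho(C) * conj(chi(C)) with |G| = 8 for each irreducible chi in the table:
  <chi_rho, chi_1> = (1/8)[1*(11)*conj(1) + 1*(-1)*conj(1) + 2*(1)*conj(1) + 2*(3)*conj(1) + 2*(-1)*conj(1)]
      = (1/8)[(11) + (-1) + (2) + (6) + (-2)] = 16/8 = 2
  <chi_rho, chi_2> = (1/8)[1*(11)*conj(1) + 1*(-1)*conj(1) + 2*(1)*conj(1) + 2*(3)*conj(-1) + 2*(-1)*conj(-1)]
      = (1/8)[(11) + (-1) + (2) + (-6) + (2)] = 8/8 = 1
  <chi_rho, chi_3> = (1/8)[1*(11)*conj(1) + 1*(-1)*conj(1) + 2*(1)*conj(-1) + 2*(3)*conj(1) + 2*(-1)*conj(-1)]
      = (1/8)[(11) + (-1) + (-2) + (6) + (2)] = 16/8 = 2
  <chi_rho, chi_4> = (1/8)[1*(11)*conj(1) + 1*(-1)*conj(1) + 2*(1)*conj(-1) + 2*(3)*conj(-1) + 2*(-1)*conj(1)]
      = (1/8)[(11) + (-1) + (-2) + (-6) + (-2)] = 0/8 = 0
  <chi_rho, chi_5> = (1/8)[1*(11)*conj(2) + 1*(-1)*conj(-2) + 2*(1)*conj(0) + 2*(3)*conj(0) + 2*(-1)*conj(0)]
      = (1/8)[(22) + (2) + (0) + (0) + (0)] = 24/8 = 3
Dimension check: dim(rho) = sum (mult * dim) = 2*1 + 1*1 + 2*1 + 0*1 + 3*2 = 11 = chi_rho(e) = 11.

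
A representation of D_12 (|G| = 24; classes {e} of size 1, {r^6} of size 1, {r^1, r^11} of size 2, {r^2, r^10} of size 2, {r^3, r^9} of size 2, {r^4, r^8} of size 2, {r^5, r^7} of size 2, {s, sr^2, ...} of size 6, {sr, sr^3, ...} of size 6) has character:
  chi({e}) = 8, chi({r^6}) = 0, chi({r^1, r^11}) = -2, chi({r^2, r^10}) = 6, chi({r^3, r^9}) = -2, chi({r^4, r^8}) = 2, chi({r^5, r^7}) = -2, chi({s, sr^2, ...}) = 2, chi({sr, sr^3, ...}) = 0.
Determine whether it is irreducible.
Not irreducible (reducible): <chi, chi> = 8 > 1.

Solution. <chi, chi> = (1/|G|) sum_C |C| * |chi(C)|^2 = (1/24)[1*|8|^2 + 1*|0|^2 + 2*|-2|^2 + 2*|6|^2 + 2*|-2|^2 + 2*|2|^2 + 2*|-2|^2 + 6*|2|^2 + 6*|0|^2]
  = (1/24)[(64) + (0) + (8) + (72) + (8) + (8) + (8) + (24) + (0)] = 192/24 = 8.
A character is irreducible iff <chi, chi> = 1, so this representation is reducible.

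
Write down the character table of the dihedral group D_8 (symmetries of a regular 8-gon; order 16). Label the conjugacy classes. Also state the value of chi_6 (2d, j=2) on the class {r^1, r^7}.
Conjugacy classes: {e} of size 1, {r^4} of size 1, {r^1, r^7} of size 2, {r^2, r^6} of size 2, {r^3, r^5} of size 2, {s, sr^2, ...} of size 4, {sr, sr^3, ...} of size 4.
Character table:
  irrep \ class              {e} (size 1)  {r^4} (size 1)  {r^1, r^7} (size 2)  {r^2, r^6} (size 2)  {r^3, r^5} (size 2)  {s, sr^2, ...} (size 4)  {sr, sr^3, ...} (size 4)
  chi_1 (triv)               1             1               1                    1                    1                    1                        1                       
  chi_2 (sign: r->1, s->-1)  1             1               1                    1                    1                    -1                       -1                      
  chi_3 (r->-1, s->1)        1             1               -1                   1                    -1                   1                        -1                      
  chi_4 (r->-1, s->-1)       1             1               -1                   1                    -1                   -1                       1                       
  chi_5 (2d, j=1)            2             -2              sqrt(2)              0                    -sqrt(2)             0                        0                       
  chi_6 (2d, j=2)            2             2               0                    -2                   0                    0                        0                       
  chi_7 (2d, j=3)            2             -2              -sqrt(2)             0                    sqrt(2)              0                        0                       

Spot check: chi_6 (2d, j=2) on {r^1, r^7} = 0.

Working: D_8 has order 2*8 = 16 with 7 conjugacy classes, hence 7 irreducibles. Sum of squared dims 1 + 1 + 1 + 1 + 4 + 4 + 4 = 16 = |G|. Linear characters come from the abelianisation; the 2-dimensional irreps have character r^k -> 2*cos(2*pi*j*k/8), reflections -> 0.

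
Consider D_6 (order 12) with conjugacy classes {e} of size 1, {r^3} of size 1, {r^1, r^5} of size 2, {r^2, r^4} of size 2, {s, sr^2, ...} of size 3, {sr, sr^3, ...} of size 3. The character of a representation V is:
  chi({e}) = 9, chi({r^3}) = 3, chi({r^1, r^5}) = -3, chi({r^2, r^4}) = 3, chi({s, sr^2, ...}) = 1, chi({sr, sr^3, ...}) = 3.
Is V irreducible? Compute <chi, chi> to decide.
Not irreducible (reducible): <chi, chi> = 13 > 1.

Justification: <chi, chi> = (1/|G|) sum_C |C| * |chi(C)|^2 = (1/12)[1*|9|^2 + 1*|3|^2 + 2*|-3|^2 + 2*|3|^2 + 3*|1|^2 + 3*|3|^2]
  = (1/12)[(81) + (9) + (18) + (18) + (3) + (27)] = 156/12 = 13.
A character is irreducible iff <chi, chi> = 1, so this representation is reducible.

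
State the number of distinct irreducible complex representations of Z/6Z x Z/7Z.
42

Derivation: The number of irreducible complex representations of a finite group equals its number of conjugacy classes. Z/6Z x Z/7Z is abelian of order 42, so every element is its own conjugacy class: 42 classes, so Z/6Z x Z/7Z (order 42) has exactly 42 irreducible complex representations.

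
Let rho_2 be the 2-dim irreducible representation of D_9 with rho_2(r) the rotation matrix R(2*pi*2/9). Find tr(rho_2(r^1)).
chi_{rho_2}(r^1) = 2*cos(2*pi*2*1/9) = 2*cos(4*pi/9)

rho_2(r^1) is rotation by angle 2*pi*2*1/9, whose trace is 2*cos(2*pi*2*1/9) = 2*cos(4*pi/9).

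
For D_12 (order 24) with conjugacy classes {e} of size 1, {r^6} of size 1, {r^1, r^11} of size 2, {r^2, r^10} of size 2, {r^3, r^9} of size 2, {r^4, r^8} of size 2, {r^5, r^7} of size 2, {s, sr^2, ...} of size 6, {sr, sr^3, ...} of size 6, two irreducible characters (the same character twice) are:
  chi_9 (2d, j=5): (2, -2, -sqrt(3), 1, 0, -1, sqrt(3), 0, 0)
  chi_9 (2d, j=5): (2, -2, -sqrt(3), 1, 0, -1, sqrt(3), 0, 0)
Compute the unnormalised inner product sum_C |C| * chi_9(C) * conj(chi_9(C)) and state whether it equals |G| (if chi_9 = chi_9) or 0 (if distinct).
Sum = 24 = |G| = 24; so <chi_9, chi_9> = 1 (norm-1 confirms irreducibility).

Derivation: Compute term by term over conjugacy classes (|C| * chi_9(C) * conj(chi_9(C))):
  1*(2)*conj(2) + 1*(-2)*conj(-2) + 2*(-sqrt(3))*conj(-sqrt(3)) + 2*(1)*conj(1) + 2*(0)*conj(0) + 2*(-1)*conj(-1) + 2*(sqrt(3))*conj(sqrt(3)) + 6*(0)*conj(0) + 6*(0)*conj(0)
  = (4) + (4) + (6) + (2) + (0) + (2) + (6) + (0) + (0)
  = 24.
Dividing by |G| = 24 gives 24/24 = 1, matching the row-orthogonality relation <chi_9, chi_9> = [chi_9 = chi_9].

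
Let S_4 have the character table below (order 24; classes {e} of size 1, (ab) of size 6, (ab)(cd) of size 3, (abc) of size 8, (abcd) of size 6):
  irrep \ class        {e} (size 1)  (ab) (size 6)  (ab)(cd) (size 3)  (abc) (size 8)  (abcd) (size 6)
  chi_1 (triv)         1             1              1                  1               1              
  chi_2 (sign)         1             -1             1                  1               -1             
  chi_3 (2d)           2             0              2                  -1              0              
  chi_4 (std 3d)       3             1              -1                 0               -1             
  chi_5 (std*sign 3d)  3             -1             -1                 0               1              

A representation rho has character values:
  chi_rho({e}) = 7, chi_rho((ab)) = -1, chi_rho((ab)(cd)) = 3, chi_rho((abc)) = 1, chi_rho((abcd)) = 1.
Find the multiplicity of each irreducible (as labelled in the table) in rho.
Multiplicities: chi_1: 1, chi_2: 1, chi_3: 1, chi_4: 0, chi_5: 1.

Proof sketch: Use <chi_rho, chi> = (1/|G|) sum_C |C| * chi_rho(C) * conj(chi(C)) with |G| = 24 for each irreducible chi in the table:
  <chi_rho, chi_1> = (1/24)[1*(7)*conj(1) + 6*(-1)*conj(1) + 3*(3)*conj(1) + 8*(1)*conj(1) + 6*(1)*conj(1)]
      = (1/24)[(7) + (-6) + (9) + (8) + (6)] = 24/24 = 1
  <chi_rho, chi_2> = (1/24)[1*(7)*conj(1) + 6*(-1)*conj(-1) + 3*(3)*conj(1) + 8*(1)*conj(1) + 6*(1)*conj(-1)]
      = (1/24)[(7) + (6) + (9) + (8) + (-6)] = 24/24 = 1
  <chi_rho, chi_3> = (1/24)[1*(7)*conj(2) + 6*(-1)*conj(0) + 3*(3)*conj(2) + 8*(1)*conj(-1) + 6*(1)*conj(0)]
      = (1/24)[(14) + (0) + (18) + (-8) + (0)] = 24/24 = 1
  <chi_rho, chi_4> = (1/24)[1*(7)*conj(3) + 6*(-1)*conj(1) + 3*(3)*conj(-1) + 8*(1)*conj(0) + 6*(1)*conj(-1)]
      = (1/24)[(21) + (-6) + (-9) + (0) + (-6)] = 0/24 = 0
  <chi_rho, chi_5> = (1/24)[1*(7)*conj(3) + 6*(-1)*conj(-1) + 3*(3)*conj(-1) + 8*(1)*conj(0) + 6*(1)*conj(1)]
      = (1/24)[(21) + (6) + (-9) + (0) + (6)] = 24/24 = 1
Dimension check: dim(rho) = sum (mult * dim) = 1*1 + 1*1 + 1*2 + 0*3 + 1*3 = 7 = chi_rho(e) = 7.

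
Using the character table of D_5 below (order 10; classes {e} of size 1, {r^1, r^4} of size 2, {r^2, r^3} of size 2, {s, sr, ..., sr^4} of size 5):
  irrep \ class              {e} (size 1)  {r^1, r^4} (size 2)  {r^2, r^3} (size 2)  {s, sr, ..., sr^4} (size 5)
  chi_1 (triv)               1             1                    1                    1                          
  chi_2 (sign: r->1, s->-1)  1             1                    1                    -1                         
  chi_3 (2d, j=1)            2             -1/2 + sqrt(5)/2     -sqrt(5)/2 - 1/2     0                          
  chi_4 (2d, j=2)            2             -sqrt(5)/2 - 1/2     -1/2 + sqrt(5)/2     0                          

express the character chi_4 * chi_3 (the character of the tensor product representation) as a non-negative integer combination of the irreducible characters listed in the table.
chi_4 tensor chi_3 = chi_3 + chi_4 (all other irreducibles have multiplicity 0).

Justification: The character of a tensor product is the pointwise product (chi_4 * chi_3)(C) = chi_4(C) * chi_3(C):
  {e}: (2)*(2), {r^1, r^4}: (-sqrt(5)/2 - 1/2)*(-1/2 + sqrt(5)/2), {r^2, r^3}: (-1/2 + sqrt(5)/2)*(-sqrt(5)/2 - 1/2), {s, sr, ..., sr^4}: (0)*(0)
so (chi_4 * chi_3) takes values
  {e} -> 4, {r^1, r^4} -> -1, {r^2, r^3} -> -1, {s, sr, ..., sr^4} -> 0.
Now take the inner product of this character with each irreducible chi from the table, <chi_4*chi_3, chi> = (1/10) sum_C |C| (chi_4*chi_3)(C) conj(chi(C)):
  <chi_4*chi_3, chi_1> = (1/10)[1*(4)*conj(1) + 2*(-1)*conj(1) + 2*(-1)*conj(1) + 5*(0)*conj(1)]
      = (1/10)[(4) + (-2) + (-2) + (0)] = 0/10 = 0
  <chi_4*chi_3, chi_2> = (1/10)[1*(4)*conj(1) + 2*(-1)*conj(1) + 2*(-1)*conj(1) + 5*(0)*conj(-1)]
      = (1/10)[(4) + (-2) + (-2) + (0)] = 0/10 = 0
  <chi_4*chi_3, chi_3> = (1/10)[1*(4)*conj(2) + 2*(-1)*conj(-1/2 + sqrt(5)/2) + 2*(-1)*conj(-sqrt(5)/2 - 1/2) + 5*(0)*conj(0)]
      = (1/10)[(8) + (1 - sqrt(5)) + (1 + sqrt(5)) + (0)] = 10/10 = 1
  <chi_4*chi_3, chi_4> = (1/10)[1*(4)*conj(2) + 2*(-1)*conj(-sqrt(5)/2 - 1/2) + 2*(-1)*conj(-1/2 + sqrt(5)/2) + 5*(0)*conj(0)]
      = (1/10)[(8) + (1 + sqrt(5)) + (1 - sqrt(5)) + (0)] = 10/10 = 1
Hence the multiplicities are chi_3: 1, chi_4: 1. Dimension check: dim(chi_4)*dim(chi_3) = 2*2 = 4 and sum (mult * dim) = 1*2 + 1*2 = 4.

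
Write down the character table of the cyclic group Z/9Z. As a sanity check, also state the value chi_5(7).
Character table of Z/9Z (irreps indexed chi_0,...,chi_8 with chi_k(m) = zeta_9^(k*m), zeta_9 = exp(2*pi*i/9)):
  irrep \ class  {0} (size 1)  {1} (size 1)    {2} (size 1)    {3} (size 1)    {4} (size 1)    {5} (size 1)    {6} (size 1)    {7} (size 1)    {8} (size 1)  
  chi_0          1             1               1               1               1               1               1               1               1             
  chi_1          1             exp(2*I*pi/9)   exp(4*I*pi/9)   exp(2*I*pi/3)   exp(8*I*pi/9)   exp(-8*I*pi/9)  exp(-2*I*pi/3)  exp(-4*I*pi/9)  exp(-2*I*pi/9)
  chi_2          1             exp(4*I*pi/9)   exp(8*I*pi/9)   exp(-2*I*pi/3)  exp(-2*I*pi/9)  exp(2*I*pi/9)   exp(2*I*pi/3)   exp(-8*I*pi/9)  exp(-4*I*pi/9)
  chi_3          1             exp(2*I*pi/3)   exp(-2*I*pi/3)  1               exp(2*I*pi/3)   exp(-2*I*pi/3)  1               exp(2*I*pi/3)   exp(-2*I*pi/3)
  chi_4          1             exp(8*I*pi/9)   exp(-2*I*pi/9)  exp(2*I*pi/3)   exp(-4*I*pi/9)  exp(4*I*pi/9)   exp(-2*I*pi/3)  exp(2*I*pi/9)   exp(-8*I*pi/9)
  chi_5          1             exp(-8*I*pi/9)  exp(2*I*pi/9)   exp(-2*I*pi/3)  exp(4*I*pi/9)   exp(-4*I*pi/9)  exp(2*I*pi/3)   exp(-2*I*pi/9)  exp(8*I*pi/9) 
  chi_6          1             exp(-2*I*pi/3)  exp(2*I*pi/3)   1               exp(-2*I*pi/3)  exp(2*I*pi/3)   1               exp(-2*I*pi/3)  exp(2*I*pi/3) 
  chi_7          1             exp(-4*I*pi/9)  exp(-8*I*pi/9)  exp(2*I*pi/3)   exp(2*I*pi/9)   exp(-2*I*pi/9)  exp(-2*I*pi/3)  exp(8*I*pi/9)   exp(4*I*pi/9) 
  chi_8          1             exp(-2*I*pi/9)  exp(-4*I*pi/9)  exp(-2*I*pi/3)  exp(-8*I*pi/9)  exp(8*I*pi/9)   exp(2*I*pi/3)   exp(4*I*pi/9)   exp(2*I*pi/9) 

Spot check: chi_5(7) = zeta_9^(5*7) = zeta_9^35 = exp(-2*I*pi/9).

Explanation: Z/9Z is abelian, so all 9 irreducible complex representations are 1-dimensional. They are given by chi_k(m) = zeta_9^(k*m) for k = 0,...,8. Row orthogonality: sum_m chi_k(m) conj(chi_l(m)) = 9 * [k = l].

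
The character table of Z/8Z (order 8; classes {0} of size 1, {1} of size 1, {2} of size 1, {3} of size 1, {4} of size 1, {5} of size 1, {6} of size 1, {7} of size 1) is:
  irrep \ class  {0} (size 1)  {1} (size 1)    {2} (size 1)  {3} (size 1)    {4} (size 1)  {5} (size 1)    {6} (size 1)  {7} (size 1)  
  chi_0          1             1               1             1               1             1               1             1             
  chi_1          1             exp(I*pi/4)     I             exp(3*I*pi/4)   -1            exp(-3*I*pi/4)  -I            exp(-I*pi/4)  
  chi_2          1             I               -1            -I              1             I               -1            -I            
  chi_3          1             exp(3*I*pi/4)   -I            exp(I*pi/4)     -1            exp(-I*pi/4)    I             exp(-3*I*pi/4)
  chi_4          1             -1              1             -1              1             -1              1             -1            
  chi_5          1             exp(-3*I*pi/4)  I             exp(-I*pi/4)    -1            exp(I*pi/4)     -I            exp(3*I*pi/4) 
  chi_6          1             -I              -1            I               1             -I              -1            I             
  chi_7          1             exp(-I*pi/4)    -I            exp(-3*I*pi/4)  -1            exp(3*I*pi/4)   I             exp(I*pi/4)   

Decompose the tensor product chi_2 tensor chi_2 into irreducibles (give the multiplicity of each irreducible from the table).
chi_2 tensor chi_2 = chi_4 (all other irreducibles have multiplicity 0).

Justification: The character of a tensor product is the pointwise product (chi_2 * chi_2)(C) = chi_2(C) * chi_2(C):
  {0}: (1)*(1), {1}: (I)*(I), {2}: (-1)*(-1), {3}: (-I)*(-I), {4}: (1)*(1), {5}: (I)*(I), {6}: (-1)*(-1), {7}: (-I)*(-I)
so (chi_2 * chi_2) takes values
  {0} -> 1, {1} -> -1, {2} -> 1, {3} -> -1, {4} -> 1, {5} -> -1, {6} -> 1, {7} -> -1.
Now take the inner product of this character with each irreducible chi from the table, <chi_2*chi_2, chi> = (1/8) sum_C |C| (chi_2*chi_2)(C) conj(chi(C)):
  <chi_2*chi_2, chi_0> = (1/8)[1*(1)*conj(1) + 1*(-1)*conj(1) + 1*(1)*conj(1) + 1*(-1)*conj(1) + 1*(1)*conj(1) + 1*(-1)*conj(1) + 1*(1)*conj(1) + 1*(-1)*conj(1)]
      = (1/8)[(1) + (-1) + (1) + (-1) + (1) + (-1) + (1) + (-1)] = 0/8 = 0
  <chi_2*chi_2, chi_1> = (1/8)[1*(1)*conj(1) + 1*(-1)*conj(exp(I*pi/4)) + 1*(1)*conj(I) + 1*(-1)*conj(exp(3*I*pi/4)) + 1*(1)*conj(-1) + 1*(-1)*conj(exp(-3*I*pi/4)) + 1*(1)*conj(-I) + 1*(-1)*conj(exp(-I*pi/4))]
      = (1/8)[(1) + (-exp(-I*pi/4)) + (-I) + (-exp(-3*I*pi/4)) + (-1) + (-exp(3*I*pi/4)) + (I) + (-exp(I*pi/4))] = 0/8 = 0
  <chi_2*chi_2, chi_2> = (1/8)[1*(1)*conj(1) + 1*(-1)*conj(I) + 1*(1)*conj(-1) + 1*(-1)*conj(-I) + 1*(1)*conj(1) + 1*(-1)*conj(I) + 1*(1)*conj(-1) + 1*(-1)*conj(-I)]
      = (1/8)[(1) + (I) + (-1) + (-I) + (1) + (I) + (-1) + (-I)] = 0/8 = 0
  <chi_2*chi_2, chi_3> = (1/8)[1*(1)*conj(1) + 1*(-1)*conj(exp(3*I*pi/4)) + 1*(1)*conj(-I) + 1*(-1)*conj(exp(I*pi/4)) + 1*(1)*conj(-1) + 1*(-1)*conj(exp(-I*pi/4)) + 1*(1)*conj(I) + 1*(-1)*conj(exp(-3*I*pi/4))]
      = (1/8)[(1) + (-exp(-3*I*pi/4)) + (I) + (-exp(-I*pi/4)) + (-1) + (-exp(I*pi/4)) + (-I) + (-exp(3*I*pi/4))] = 0/8 = 0
  <chi_2*chi_2, chi_4> = (1/8)[1*(1)*conj(1) + 1*(-1)*conj(-1) + 1*(1)*conj(1) + 1*(-1)*conj(-1) + 1*(1)*conj(1) + 1*(-1)*conj(-1) + 1*(1)*conj(1) + 1*(-1)*conj(-1)]
      = (1/8)[(1) + (1) + (1) + (1) + (1) + (1) + (1) + (1)] = 8/8 = 1
  <chi_2*chi_2, chi_5> = (1/8)[1*(1)*conj(1) + 1*(-1)*conj(exp(-3*I*pi/4)) + 1*(1)*conj(I) + 1*(-1)*conj(exp(-I*pi/4)) + 1*(1)*conj(-1) + 1*(-1)*conj(exp(I*pi/4)) + 1*(1)*conj(-I) + 1*(-1)*conj(exp(3*I*pi/4))]
      = (1/8)[(1) + (-exp(3*I*pi/4)) + (-I) + (-exp(I*pi/4)) + (-1) + (-exp(-I*pi/4)) + (I) + (-exp(-3*I*pi/4))] = 0/8 = 0
  <chi_2*chi_2, chi_6> = (1/8)[1*(1)*conj(1) + 1*(-1)*conj(-I) + 1*(1)*conj(-1) + 1*(-1)*conj(I) + 1*(1)*conj(1) + 1*(-1)*conj(-I) + 1*(1)*conj(-1) + 1*(-1)*conj(I)]
      = (1/8)[(1) + (-I) + (-1) + (I) + (1) + (-I) + (-1) + (I)] = 0/8 = 0
  <chi_2*chi_2, chi_7> = (1/8)[1*(1)*conj(1) + 1*(-1)*conj(exp(-I*pi/4)) + 1*(1)*conj(-I) + 1*(-1)*conj(exp(-3*I*pi/4)) + 1*(1)*conj(-1) + 1*(-1)*conj(exp(3*I*pi/4)) + 1*(1)*conj(I) + 1*(-1)*conj(exp(I*pi/4))]
      = (1/8)[(1) + (-exp(I*pi/4)) + (I) + (-exp(3*I*pi/4)) + (-1) + (-exp(-3*I*pi/4)) + (-I) + (-exp(-I*pi/4))] = 0/8 = 0
(Exp terms are combined using exp(i*s)*conj(exp(i*t)) = exp(i*(s-t)), and sums of them are collapsed using the identity that for every m > 1 the m distinct m-th roots of unity sum to 0, e.g. 1 + exp(2*I*pi/3) + exp(-2*I*pi/3) = 0.)
Hence the multiplicities are chi_4: 1. Dimension check: dim(chi_2)*dim(chi_2) = 1*1 = 1 and sum (mult * dim) = 1*1 = 1.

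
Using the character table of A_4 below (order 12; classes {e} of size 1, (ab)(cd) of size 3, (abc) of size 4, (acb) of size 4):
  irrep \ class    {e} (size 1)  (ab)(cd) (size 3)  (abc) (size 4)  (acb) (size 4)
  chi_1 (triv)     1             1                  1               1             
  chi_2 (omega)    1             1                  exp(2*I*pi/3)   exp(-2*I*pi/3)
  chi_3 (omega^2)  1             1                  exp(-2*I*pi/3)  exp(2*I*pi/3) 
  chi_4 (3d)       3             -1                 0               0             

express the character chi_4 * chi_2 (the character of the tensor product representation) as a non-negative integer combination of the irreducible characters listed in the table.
chi_4 tensor chi_2 = chi_4 (all other irreducibles have multiplicity 0).

The character of a tensor product is the pointwise product (chi_4 * chi_2)(C) = chi_4(C) * chi_2(C):
  {e}: (3)*(1), (ab)(cd): (-1)*(1), (abc): (0)*(exp(2*I*pi/3)), (acb): (0)*(exp(-2*I*pi/3))
so (chi_4 * chi_2) takes values
  {e} -> 3, (ab)(cd) -> -1, (abc) -> 0, (acb) -> 0.
Now take the inner product of this character with each irreducible chi from the table, <chi_4*chi_2, chi> = (1/12) sum_C |C| (chi_4*chi_2)(C) conj(chi(C)):
  <chi_4*chi_2, chi_1> = (1/12)[1*(3)*conj(1) + 3*(-1)*conj(1) + 4*(0)*conj(1) + 4*(0)*conj(1)]
      = (1/12)[(3) + (-3) + (0) + (0)] = 0/12 = 0
  <chi_4*chi_2, chi_2> = (1/12)[1*(3)*conj(1) + 3*(-1)*conj(1) + 4*(0)*conj(exp(2*I*pi/3)) + 4*(0)*conj(exp(-2*I*pi/3))]
      = (1/12)[(3) + (-3) + (0) + (0)] = 0/12 = 0
  <chi_4*chi_2, chi_3> = (1/12)[1*(3)*conj(1) + 3*(-1)*conj(1) + 4*(0)*conj(exp(-2*I*pi/3)) + 4*(0)*conj(exp(2*I*pi/3))]
      = (1/12)[(3) + (-3) + (0) + (0)] = 0/12 = 0
  <chi_4*chi_2, chi_4> = (1/12)[1*(3)*conj(3) + 3*(-1)*conj(-1) + 4*(0)*conj(0) + 4*(0)*conj(0)]
      = (1/12)[(9) + (3) + (0) + (0)] = 12/12 = 1
(Exp terms are combined using exp(i*s)*conj(exp(i*t)) = exp(i*(s-t)), and sums of them are collapsed using the identity that for every m > 1 the m distinct m-th roots of unity sum to 0, e.g. 1 + exp(2*I*pi/3) + exp(-2*I*pi/3) = 0.)
Hence the multiplicities are chi_4: 1. Dimension check: dim(chi_4)*dim(chi_2) = 3*1 = 3 and sum (mult * dim) = 1*3 = 3.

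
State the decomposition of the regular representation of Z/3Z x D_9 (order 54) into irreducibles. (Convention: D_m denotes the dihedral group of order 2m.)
Each irreducible V_i of dimension d_i appears with multiplicity d_i, i.e. rho_reg = (direct sum over all irreducibles V_i) d_i V_i. The irreducible dimensions for Z/3Z x D_9 are 1, 1, 1, 1, 1, 1, 2, 2, 2, 2, 2, 2, 2, 2, 2, 2, 2, 2: 6 irreducibles of dimension 1, each with multiplicity 1; 12 irreducibles of dimension 2, each with multiplicity 2. Total dimension 6*1*1 + 12*2*2 = 54 = |G|.

Working: General theorem: in the regular representation of a finite group G, each irreducible appears with multiplicity equal to its dimension. Check: dim(rho_reg) = sum d_i^2 = 1 + 1 + 1 + 1 + 1 + 1 + 4 + 4 + 4 + 4 + 4 + 4 + 4 + 4 + 4 + 4 + 4 + 4 = 54 = |G|.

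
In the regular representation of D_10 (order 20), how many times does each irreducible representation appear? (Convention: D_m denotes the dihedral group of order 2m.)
Each irreducible V_i of dimension d_i appears with multiplicity d_i, i.e. rho_reg = (direct sum over all irreducibles V_i) d_i V_i. The irreducible dimensions for D_10 are 1, 1, 1, 1, 2, 2, 2, 2: 4 irreducibles of dimension 1, each with multiplicity 1; 4 irreducibles of dimension 2, each with multiplicity 2. Total dimension 4*1*1 + 4*2*2 = 20 = |G|.

Argument: General theorem: in the regular representation of a finite group G, each irreducible appears with multiplicity equal to its dimension. Check: dim(rho_reg) = sum d_i^2 = 1 + 1 + 1 + 1 + 4 + 4 + 4 + 4 = 20 = |G|.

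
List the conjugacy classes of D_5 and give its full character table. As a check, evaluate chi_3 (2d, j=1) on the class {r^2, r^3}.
Conjugacy classes: {e} of size 1, {r^1, r^4} of size 2, {r^2, r^3} of size 2, {s, sr, ..., sr^4} of size 5.
Character table:
  irrep \ class              {e} (size 1)  {r^1, r^4} (size 2)  {r^2, r^3} (size 2)  {s, sr, ..., sr^4} (size 5)
  chi_1 (triv)               1             1                    1                    1                          
  chi_2 (sign: r->1, s->-1)  1             1                    1                    -1                         
  chi_3 (2d, j=1)            2             -1/2 + sqrt(5)/2     -sqrt(5)/2 - 1/2     0                          
  chi_4 (2d, j=2)            2             -sqrt(5)/2 - 1/2     -1/2 + sqrt(5)/2     0                          

Spot check: chi_3 (2d, j=1) on {r^2, r^3} = -sqrt(5)/2 - 1/2.

Derivation: D_5 has order 2*5 = 10 with 4 conjugacy classes, hence 4 irreducibles. Sum of squared dims 1 + 1 + 4 + 4 = 10 = |G|. Linear characters come from the abelianisation; the 2-dimensional irreps have character r^k -> 2*cos(2*pi*j*k/5), reflections -> 0.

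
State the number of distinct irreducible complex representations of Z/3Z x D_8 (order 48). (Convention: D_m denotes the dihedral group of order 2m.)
21

Details: The number of irreducible complex representations of a finite group equals its number of conjugacy classes. For a direct product, #classes(G x H) = #classes(G) * #classes(H). Z/3Z has 3 classes (abelian), D_8 has 7 classes, so 3 * 7 = 21, so Z/3Z x D_8 (order 48) has exactly 21 irreducible complex representations.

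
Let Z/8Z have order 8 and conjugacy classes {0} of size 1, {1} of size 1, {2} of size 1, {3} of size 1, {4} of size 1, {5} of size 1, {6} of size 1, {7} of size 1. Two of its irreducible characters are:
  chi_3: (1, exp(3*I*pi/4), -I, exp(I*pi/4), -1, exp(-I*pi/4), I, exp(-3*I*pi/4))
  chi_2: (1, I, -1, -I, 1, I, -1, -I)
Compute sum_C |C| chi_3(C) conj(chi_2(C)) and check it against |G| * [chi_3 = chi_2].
Sum = 0; so <chi_3, chi_2> = 0 (distinct irreducibles are orthogonal).

Argument: Compute term by term over conjugacy classes (|C| * chi_3(C) * conj(chi_2(C))):
  1*(1)*conj(1) + 1*(exp(3*I*pi/4))*conj(I) + 1*(-I)*conj(-1) + 1*(exp(I*pi/4))*conj(-I) + 1*(-1)*conj(1) + 1*(exp(-I*pi/4))*conj(I) + 1*(I)*conj(-1) + 1*(exp(-3*I*pi/4))*conj(-I)
  = (1) + (-exp(-3*I*pi/4)) + (I) + (exp(3*I*pi/4)) + (-1) + (-exp(I*pi/4)) + (-I) + (exp(-I*pi/4))
  = 0.
(Exp terms are combined using exp(i*s)*conj(exp(i*t)) = exp(i*(s-t)), and sums of them are collapsed using the identity that for every m > 1 the m distinct m-th roots of unity sum to 0, e.g. 1 + exp(2*I*pi/3) + exp(-2*I*pi/3) = 0.)
Dividing by |G| = 8 gives 0/8 = 0, matching the row-orthogonality relation <chi_3, chi_2> = [chi_3 = chi_2].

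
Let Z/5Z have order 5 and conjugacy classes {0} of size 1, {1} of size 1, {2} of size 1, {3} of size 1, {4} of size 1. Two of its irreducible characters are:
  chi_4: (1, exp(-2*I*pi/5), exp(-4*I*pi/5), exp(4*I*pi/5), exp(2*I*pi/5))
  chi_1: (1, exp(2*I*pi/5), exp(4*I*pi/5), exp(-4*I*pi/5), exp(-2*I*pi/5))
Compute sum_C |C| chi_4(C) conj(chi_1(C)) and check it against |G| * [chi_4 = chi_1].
Sum = 0; so <chi_4, chi_1> = 0 (distinct irreducibles are orthogonal).

Why: Compute term by term over conjugacy classes (|C| * chi_4(C) * conj(chi_1(C))):
  1*(1)*conj(1) + 1*(exp(-2*I*pi/5))*conj(exp(2*I*pi/5)) + 1*(exp(-4*I*pi/5))*conj(exp(4*I*pi/5)) + 1*(exp(4*I*pi/5))*conj(exp(-4*I*pi/5)) + 1*(exp(2*I*pi/5))*conj(exp(-2*I*pi/5))
  = (1) + (exp(-4*I*pi/5)) + (exp(2*I*pi/5)) + (exp(-2*I*pi/5)) + (exp(4*I*pi/5))
  = 0.
(Exp terms are combined using exp(i*s)*conj(exp(i*t)) = exp(i*(s-t)), and sums of them are collapsed using the identity that for every m > 1 the m distinct m-th roots of unity sum to 0, e.g. 1 + exp(2*I*pi/3) + exp(-2*I*pi/3) = 0.)
Dividing by |G| = 5 gives 0/5 = 0, matching the row-orthogonality relation <chi_4, chi_1> = [chi_4 = chi_1].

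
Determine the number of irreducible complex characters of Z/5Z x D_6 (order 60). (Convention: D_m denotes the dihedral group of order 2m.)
30

Working: The number of irreducible complex representations of a finite group equals its number of conjugacy classes. For a direct product, #classes(G x H) = #classes(G) * #classes(H). Z/5Z has 5 classes (abelian), D_6 has 6 classes, so 5 * 6 = 30, so Z/5Z x D_6 (order 60) has exactly 30 irreducible complex representations.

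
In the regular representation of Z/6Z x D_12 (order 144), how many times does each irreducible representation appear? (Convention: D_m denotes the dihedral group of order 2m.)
Each irreducible V_i of dimension d_i appears with multiplicity d_i, i.e. rho_reg = (direct sum over all irreducibles V_i) d_i V_i. The irreducible dimensions for Z/6Z x D_12 are 1, 1, 1, 1, 1, 1, 1, 1, 1, 1, 1, 1, 1, 1, 1, 1, 1, 1, 1, 1, 1, 1, 1, 1, 2, 2, 2, 2, 2, 2, 2, 2, 2, 2, 2, 2, 2, 2, 2, 2, 2, 2, 2, 2, 2, 2, 2, 2, 2, 2, 2, 2, 2, 2: 24 irreducibles of dimension 1, each with multiplicity 1; 30 irreducibles of dimension 2, each with multiplicity 2. Total dimension 24*1*1 + 30*2*2 = 144 = |G|.

Justification: General theorem: in the regular representation of a finite group G, each irreducible appears with multiplicity equal to its dimension. Check: dim(rho_reg) = sum d_i^2 = 1 + 1 + 1 + 1 + 1 + 1 + 1 + 1 + 1 + 1 + 1 + 1 + 1 + 1 + 1 + 1 + 1 + 1 + 1 + 1 + 1 + 1 + 1 + 1 + 4 + 4 + 4 + 4 + 4 + 4 + 4 + 4 + 4 + 4 + 4 + 4 + 4 + 4 + 4 + 4 + 4 + 4 + 4 + 4 + 4 + 4 + 4 + 4 + 4 + 4 + 4 + 4 + 4 + 4 = 144 = |G|.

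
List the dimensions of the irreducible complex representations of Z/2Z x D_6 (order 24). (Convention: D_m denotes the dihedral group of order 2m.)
Dimensions: 1, 1, 1, 1, 1, 1, 1, 1, 2, 2, 2, 2

Derivation: There are 12 irreducibles (= number of conjugacy classes). Their dimensions d_i satisfy sum d_i^2 = |G| = 24: 1 + 1 + 1 + 1 + 1 + 1 + 1 + 1 + 4 + 4 + 4 + 4 = 24. (For the product with Z/2Z: each of the 2 1-dim characters of Z/2Z tensors with each irrep of D_6, giving 2 copies of each D_6-dimension.)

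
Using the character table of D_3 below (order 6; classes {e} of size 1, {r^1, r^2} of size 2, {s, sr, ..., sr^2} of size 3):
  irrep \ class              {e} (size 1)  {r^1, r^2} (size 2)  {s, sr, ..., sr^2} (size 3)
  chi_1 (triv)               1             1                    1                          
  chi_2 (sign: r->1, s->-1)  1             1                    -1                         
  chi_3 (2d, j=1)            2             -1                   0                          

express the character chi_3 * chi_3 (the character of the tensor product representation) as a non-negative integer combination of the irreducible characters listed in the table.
chi_3 tensor chi_3 = chi_1 + chi_2 + chi_3 (all other irreducibles have multiplicity 0).

Why: The character of a tensor product is the pointwise product (chi_3 * chi_3)(C) = chi_3(C) * chi_3(C):
  {e}: (2)*(2), {r^1, r^2}: (-1)*(-1), {s, sr, ..., sr^2}: (0)*(0)
so (chi_3 * chi_3) takes values
  {e} -> 4, {r^1, r^2} -> 1, {s, sr, ..., sr^2} -> 0.
Now take the inner product of this character with each irreducible chi from the table, <chi_3*chi_3, chi> = (1/6) sum_C |C| (chi_3*chi_3)(C) conj(chi(C)):
  <chi_3*chi_3, chi_1> = (1/6)[1*(4)*conj(1) + 2*(1)*conj(1) + 3*(0)*conj(1)]
      = (1/6)[(4) + (2) + (0)] = 6/6 = 1
  <chi_3*chi_3, chi_2> = (1/6)[1*(4)*conj(1) + 2*(1)*conj(1) + 3*(0)*conj(-1)]
      = (1/6)[(4) + (2) + (0)] = 6/6 = 1
  <chi_3*chi_3, chi_3> = (1/6)[1*(4)*conj(2) + 2*(1)*conj(-1) + 3*(0)*conj(0)]
      = (1/6)[(8) + (-2) + (0)] = 6/6 = 1
Hence the multiplicities are chi_1: 1, chi_2: 1, chi_3: 1. Dimension check: dim(chi_3)*dim(chi_3) = 2*2 = 4 and sum (mult * dim) = 1*1 + 1*1 + 1*2 = 4.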